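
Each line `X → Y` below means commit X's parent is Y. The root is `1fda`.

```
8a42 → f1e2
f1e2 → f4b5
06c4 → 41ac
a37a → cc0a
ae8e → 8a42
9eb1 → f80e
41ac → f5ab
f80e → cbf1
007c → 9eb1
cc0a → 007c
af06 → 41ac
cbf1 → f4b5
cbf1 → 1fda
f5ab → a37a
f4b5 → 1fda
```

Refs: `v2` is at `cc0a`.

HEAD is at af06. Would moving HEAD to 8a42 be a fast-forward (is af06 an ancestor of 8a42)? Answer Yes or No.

No

A fast-forward from af06 to 8a42 is possible iff af06 is an ancestor of 8a42.
Ancestors of 8a42: {1fda, 8a42, f1e2, f4b5}.
af06 is not among them, so fast-forward is not possible.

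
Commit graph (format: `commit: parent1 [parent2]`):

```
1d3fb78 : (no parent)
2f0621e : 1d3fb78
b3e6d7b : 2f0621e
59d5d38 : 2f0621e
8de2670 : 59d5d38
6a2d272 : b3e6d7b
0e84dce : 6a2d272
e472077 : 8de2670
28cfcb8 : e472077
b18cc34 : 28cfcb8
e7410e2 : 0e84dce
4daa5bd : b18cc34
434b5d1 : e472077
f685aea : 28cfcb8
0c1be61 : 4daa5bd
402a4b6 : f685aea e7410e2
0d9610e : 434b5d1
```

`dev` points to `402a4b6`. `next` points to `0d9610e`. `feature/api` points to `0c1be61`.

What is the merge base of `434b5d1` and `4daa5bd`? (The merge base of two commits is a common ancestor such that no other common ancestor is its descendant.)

Ancestors of 434b5d1: {1d3fb78, 2f0621e, 434b5d1, 59d5d38, 8de2670, e472077}.
Ancestors of 4daa5bd: {1d3fb78, 28cfcb8, 2f0621e, 4daa5bd, 59d5d38, 8de2670, b18cc34, e472077}.
Common ancestors: {1d3fb78, 2f0621e, 59d5d38, 8de2670, e472077}.
Among these, e472077 is not an ancestor of any other common ancestor — it is the merge base.

e472077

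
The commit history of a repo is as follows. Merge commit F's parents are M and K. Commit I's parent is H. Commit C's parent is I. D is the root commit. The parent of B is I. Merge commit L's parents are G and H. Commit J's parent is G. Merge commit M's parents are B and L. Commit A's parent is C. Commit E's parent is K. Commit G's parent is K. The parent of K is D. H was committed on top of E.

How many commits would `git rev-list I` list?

Walking parent pointers from I: reachable set = {D, E, H, I, K}.
That is 5 commits.

5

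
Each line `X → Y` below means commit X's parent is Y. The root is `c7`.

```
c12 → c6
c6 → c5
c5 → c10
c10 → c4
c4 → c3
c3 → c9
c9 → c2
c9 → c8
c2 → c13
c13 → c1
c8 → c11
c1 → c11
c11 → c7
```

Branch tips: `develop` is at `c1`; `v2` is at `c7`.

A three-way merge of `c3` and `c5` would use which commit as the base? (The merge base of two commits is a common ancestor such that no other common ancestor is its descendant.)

c3

Ancestors of c3: {c1, c11, c13, c2, c3, c7, c8, c9}.
Ancestors of c5: {c1, c10, c11, c13, c2, c3, c4, c5, c7, c8, c9}.
Common ancestors: {c1, c11, c13, c2, c3, c7, c8, c9}.
Among these, c3 is not an ancestor of any other common ancestor — it is the merge base.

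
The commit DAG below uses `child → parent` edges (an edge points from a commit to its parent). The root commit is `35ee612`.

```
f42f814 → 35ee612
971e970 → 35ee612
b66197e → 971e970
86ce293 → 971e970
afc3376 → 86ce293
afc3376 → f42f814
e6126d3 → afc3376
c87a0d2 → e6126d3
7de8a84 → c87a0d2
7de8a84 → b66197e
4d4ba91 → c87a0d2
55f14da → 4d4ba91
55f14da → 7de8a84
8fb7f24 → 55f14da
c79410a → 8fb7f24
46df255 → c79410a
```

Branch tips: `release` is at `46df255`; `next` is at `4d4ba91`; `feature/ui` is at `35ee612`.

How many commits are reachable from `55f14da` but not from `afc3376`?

Reachable from 55f14da: {35ee612, 4d4ba91, 55f14da, 7de8a84, 86ce293, 971e970, afc3376, b66197e, c87a0d2, e6126d3, f42f814}.
Reachable from afc3376: {35ee612, 86ce293, 971e970, afc3376, f42f814}.
In 55f14da's history but not afc3376's: {4d4ba91, 55f14da, 7de8a84, b66197e, c87a0d2, e6126d3} — 6 commits.

6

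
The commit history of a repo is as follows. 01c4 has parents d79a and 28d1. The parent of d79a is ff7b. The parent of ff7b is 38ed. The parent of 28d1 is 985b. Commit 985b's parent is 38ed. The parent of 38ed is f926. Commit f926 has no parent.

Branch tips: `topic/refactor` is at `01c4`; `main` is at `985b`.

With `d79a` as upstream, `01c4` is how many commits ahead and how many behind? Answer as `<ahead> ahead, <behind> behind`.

3 ahead, 0 behind

Reachable from 01c4: {01c4, 28d1, 38ed, 985b, d79a, f926, ff7b}.
Reachable from d79a: {38ed, d79a, f926, ff7b}.
Only in 01c4's history (ahead): {01c4, 28d1, 985b} — 3.
Only in d79a's history (behind): {} — 0.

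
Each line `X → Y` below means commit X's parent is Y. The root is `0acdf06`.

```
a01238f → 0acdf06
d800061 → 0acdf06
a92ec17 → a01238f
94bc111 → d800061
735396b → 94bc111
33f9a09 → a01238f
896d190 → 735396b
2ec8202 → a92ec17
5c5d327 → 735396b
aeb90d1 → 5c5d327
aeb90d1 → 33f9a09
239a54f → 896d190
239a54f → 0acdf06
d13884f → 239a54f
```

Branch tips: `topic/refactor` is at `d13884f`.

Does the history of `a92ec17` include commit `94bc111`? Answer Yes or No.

Ancestors of a92ec17: {0acdf06, a01238f, a92ec17}.
94bc111 is not in that set, so it is not an ancestor of a92ec17.

No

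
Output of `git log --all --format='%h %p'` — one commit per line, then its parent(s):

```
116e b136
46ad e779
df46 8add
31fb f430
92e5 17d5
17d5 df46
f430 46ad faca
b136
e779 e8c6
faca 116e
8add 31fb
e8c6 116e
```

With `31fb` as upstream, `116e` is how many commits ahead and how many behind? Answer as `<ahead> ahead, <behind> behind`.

0 ahead, 6 behind

Reachable from 116e: {116e, b136}.
Reachable from 31fb: {116e, 31fb, 46ad, b136, e779, e8c6, f430, faca}.
Only in 116e's history (ahead): {} — 0.
Only in 31fb's history (behind): {31fb, 46ad, e779, e8c6, f430, faca} — 6.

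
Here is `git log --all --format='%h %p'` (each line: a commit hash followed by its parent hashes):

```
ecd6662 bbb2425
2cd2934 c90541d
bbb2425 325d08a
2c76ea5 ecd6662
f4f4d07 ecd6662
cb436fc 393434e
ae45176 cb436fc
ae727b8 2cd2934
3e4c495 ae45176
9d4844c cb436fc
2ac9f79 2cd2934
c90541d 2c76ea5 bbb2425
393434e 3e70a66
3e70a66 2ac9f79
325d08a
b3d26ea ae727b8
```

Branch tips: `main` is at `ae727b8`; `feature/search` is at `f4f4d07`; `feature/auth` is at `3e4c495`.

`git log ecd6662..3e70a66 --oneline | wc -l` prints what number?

5

Reachable from 3e70a66: {2ac9f79, 2c76ea5, 2cd2934, 325d08a, 3e70a66, bbb2425, c90541d, ecd6662}.
Reachable from ecd6662: {325d08a, bbb2425, ecd6662}.
In 3e70a66's history but not ecd6662's: {2ac9f79, 2c76ea5, 2cd2934, 3e70a66, c90541d} — 5 commits.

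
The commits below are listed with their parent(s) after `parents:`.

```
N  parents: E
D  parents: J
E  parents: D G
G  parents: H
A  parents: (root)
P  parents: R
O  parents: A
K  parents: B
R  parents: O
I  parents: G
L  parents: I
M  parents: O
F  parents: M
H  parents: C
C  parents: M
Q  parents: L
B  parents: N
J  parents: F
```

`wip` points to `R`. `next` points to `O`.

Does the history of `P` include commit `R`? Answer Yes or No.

Ancestors of P (commits reachable by following parents): {A, O, P, R}.
R is in that set, so it is an ancestor of P.

Yes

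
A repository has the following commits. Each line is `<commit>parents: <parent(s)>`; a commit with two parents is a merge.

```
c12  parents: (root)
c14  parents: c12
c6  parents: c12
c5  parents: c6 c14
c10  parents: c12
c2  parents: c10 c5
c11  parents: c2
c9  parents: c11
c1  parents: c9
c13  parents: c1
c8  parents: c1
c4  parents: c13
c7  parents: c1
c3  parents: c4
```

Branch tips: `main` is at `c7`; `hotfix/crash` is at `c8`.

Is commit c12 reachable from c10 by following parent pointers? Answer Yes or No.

Ancestors of c10 (commits reachable by following parents): {c10, c12}.
c12 is in that set, so it is an ancestor of c10.

Yes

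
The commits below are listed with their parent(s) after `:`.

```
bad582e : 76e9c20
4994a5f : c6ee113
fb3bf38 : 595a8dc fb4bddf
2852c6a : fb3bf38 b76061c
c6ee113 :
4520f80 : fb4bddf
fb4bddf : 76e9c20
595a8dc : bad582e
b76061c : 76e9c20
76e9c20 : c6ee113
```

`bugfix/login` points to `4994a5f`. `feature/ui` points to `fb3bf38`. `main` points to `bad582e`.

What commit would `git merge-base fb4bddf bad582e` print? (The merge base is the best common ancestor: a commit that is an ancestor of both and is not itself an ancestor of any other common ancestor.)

Ancestors of fb4bddf: {76e9c20, c6ee113, fb4bddf}.
Ancestors of bad582e: {76e9c20, bad582e, c6ee113}.
Common ancestors: {76e9c20, c6ee113}.
Among these, 76e9c20 is not an ancestor of any other common ancestor — it is the merge base.

76e9c20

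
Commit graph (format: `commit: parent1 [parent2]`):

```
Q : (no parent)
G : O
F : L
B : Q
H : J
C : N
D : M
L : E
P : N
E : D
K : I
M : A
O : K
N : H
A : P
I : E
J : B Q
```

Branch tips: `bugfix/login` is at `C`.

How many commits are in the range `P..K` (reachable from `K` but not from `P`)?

Reachable from K: {A, B, D, E, H, I, J, K, M, N, P, Q}.
Reachable from P: {B, H, J, N, P, Q}.
In K's history but not P's: {A, D, E, I, K, M} — 6 commits.

6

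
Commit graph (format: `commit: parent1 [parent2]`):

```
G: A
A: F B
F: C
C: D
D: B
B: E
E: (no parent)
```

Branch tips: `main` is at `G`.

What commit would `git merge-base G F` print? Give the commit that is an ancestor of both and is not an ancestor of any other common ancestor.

Ancestors of G: {A, B, C, D, E, F, G}.
Ancestors of F: {B, C, D, E, F}.
Common ancestors: {B, C, D, E, F}.
Among these, F is not an ancestor of any other common ancestor — it is the merge base.

F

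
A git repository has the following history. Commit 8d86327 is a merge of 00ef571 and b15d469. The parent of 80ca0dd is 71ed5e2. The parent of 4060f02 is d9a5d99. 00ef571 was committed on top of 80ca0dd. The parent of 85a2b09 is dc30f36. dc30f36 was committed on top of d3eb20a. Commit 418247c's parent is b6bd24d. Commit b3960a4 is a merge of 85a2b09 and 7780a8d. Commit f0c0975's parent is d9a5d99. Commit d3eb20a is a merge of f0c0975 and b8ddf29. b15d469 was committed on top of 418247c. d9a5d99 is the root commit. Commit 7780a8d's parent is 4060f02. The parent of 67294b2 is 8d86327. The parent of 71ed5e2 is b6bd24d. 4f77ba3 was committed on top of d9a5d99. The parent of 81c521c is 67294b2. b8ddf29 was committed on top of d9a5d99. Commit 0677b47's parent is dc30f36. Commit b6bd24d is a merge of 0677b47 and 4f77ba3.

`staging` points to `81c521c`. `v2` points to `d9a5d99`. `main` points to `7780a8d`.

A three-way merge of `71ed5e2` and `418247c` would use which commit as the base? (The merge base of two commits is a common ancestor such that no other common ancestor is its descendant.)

b6bd24d

Ancestors of 71ed5e2: {0677b47, 4f77ba3, 71ed5e2, b6bd24d, b8ddf29, d3eb20a, d9a5d99, dc30f36, f0c0975}.
Ancestors of 418247c: {0677b47, 418247c, 4f77ba3, b6bd24d, b8ddf29, d3eb20a, d9a5d99, dc30f36, f0c0975}.
Common ancestors: {0677b47, 4f77ba3, b6bd24d, b8ddf29, d3eb20a, d9a5d99, dc30f36, f0c0975}.
Among these, b6bd24d is not an ancestor of any other common ancestor — it is the merge base.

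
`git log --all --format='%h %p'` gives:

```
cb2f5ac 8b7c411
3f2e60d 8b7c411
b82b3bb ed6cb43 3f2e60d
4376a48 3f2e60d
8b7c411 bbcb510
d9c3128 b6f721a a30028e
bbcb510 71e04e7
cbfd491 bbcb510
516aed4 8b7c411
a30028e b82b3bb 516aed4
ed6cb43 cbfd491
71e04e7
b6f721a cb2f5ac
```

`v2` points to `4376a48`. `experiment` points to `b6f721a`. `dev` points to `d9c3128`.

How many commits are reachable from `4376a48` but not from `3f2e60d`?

Reachable from 4376a48: {3f2e60d, 4376a48, 71e04e7, 8b7c411, bbcb510}.
Reachable from 3f2e60d: {3f2e60d, 71e04e7, 8b7c411, bbcb510}.
In 4376a48's history but not 3f2e60d's: {4376a48} — 1 commit.

1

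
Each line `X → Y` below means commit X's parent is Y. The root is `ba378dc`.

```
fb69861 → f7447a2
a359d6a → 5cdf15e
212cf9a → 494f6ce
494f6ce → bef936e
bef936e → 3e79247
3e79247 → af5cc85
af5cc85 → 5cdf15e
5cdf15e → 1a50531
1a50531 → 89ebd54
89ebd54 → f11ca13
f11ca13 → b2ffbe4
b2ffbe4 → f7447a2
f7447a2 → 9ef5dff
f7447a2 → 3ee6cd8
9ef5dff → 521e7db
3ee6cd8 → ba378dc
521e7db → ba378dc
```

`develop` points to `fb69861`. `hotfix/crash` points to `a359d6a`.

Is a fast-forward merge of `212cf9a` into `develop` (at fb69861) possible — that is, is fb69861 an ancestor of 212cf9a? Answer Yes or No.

No

A fast-forward from fb69861 to 212cf9a is possible iff fb69861 is an ancestor of 212cf9a.
Ancestors of 212cf9a: {1a50531, 212cf9a, 3e79247, 3ee6cd8, 494f6ce, 521e7db, 5cdf15e, 89ebd54, 9ef5dff, af5cc85, b2ffbe4, ba378dc, bef936e, f11ca13, f7447a2}.
fb69861 is not among them, so fast-forward is not possible.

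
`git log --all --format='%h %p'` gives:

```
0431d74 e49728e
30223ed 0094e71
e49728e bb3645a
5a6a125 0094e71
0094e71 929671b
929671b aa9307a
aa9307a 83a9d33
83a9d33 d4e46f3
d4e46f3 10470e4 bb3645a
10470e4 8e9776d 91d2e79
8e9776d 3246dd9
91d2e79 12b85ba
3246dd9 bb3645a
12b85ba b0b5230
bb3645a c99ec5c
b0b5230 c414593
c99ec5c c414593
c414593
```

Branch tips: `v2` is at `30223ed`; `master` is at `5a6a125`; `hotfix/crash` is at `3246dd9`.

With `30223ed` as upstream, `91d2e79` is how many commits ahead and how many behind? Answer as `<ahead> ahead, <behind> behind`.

Reachable from 91d2e79: {12b85ba, 91d2e79, b0b5230, c414593}.
Reachable from 30223ed: {0094e71, 10470e4, 12b85ba, 30223ed, 3246dd9, 83a9d33, 8e9776d, 91d2e79, 929671b, aa9307a, b0b5230, bb3645a, c414593, c99ec5c, d4e46f3}.
Only in 91d2e79's history (ahead): {} — 0.
Only in 30223ed's history (behind): {0094e71, 10470e4, 30223ed, 3246dd9, 83a9d33, 8e9776d, 929671b, aa9307a, bb3645a, c99ec5c, d4e46f3} — 11.

0 ahead, 11 behind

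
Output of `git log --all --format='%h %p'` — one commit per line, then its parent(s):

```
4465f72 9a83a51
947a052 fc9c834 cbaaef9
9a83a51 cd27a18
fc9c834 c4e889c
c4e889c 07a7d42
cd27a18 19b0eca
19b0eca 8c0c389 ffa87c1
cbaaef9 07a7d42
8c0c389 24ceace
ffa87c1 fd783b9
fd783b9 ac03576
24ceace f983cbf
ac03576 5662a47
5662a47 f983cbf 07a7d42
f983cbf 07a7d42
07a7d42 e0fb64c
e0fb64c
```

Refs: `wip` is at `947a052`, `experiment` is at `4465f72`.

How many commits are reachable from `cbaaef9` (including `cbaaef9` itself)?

Walking parent pointers from cbaaef9: reachable set = {07a7d42, cbaaef9, e0fb64c}.
That is 3 commits.

3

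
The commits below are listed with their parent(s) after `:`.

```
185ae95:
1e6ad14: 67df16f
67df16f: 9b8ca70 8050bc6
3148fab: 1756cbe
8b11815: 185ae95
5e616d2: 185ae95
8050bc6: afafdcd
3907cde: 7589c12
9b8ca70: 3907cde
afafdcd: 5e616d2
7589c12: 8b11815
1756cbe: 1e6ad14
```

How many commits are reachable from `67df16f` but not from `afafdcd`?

Reachable from 67df16f: {185ae95, 3907cde, 5e616d2, 67df16f, 7589c12, 8050bc6, 8b11815, 9b8ca70, afafdcd}.
Reachable from afafdcd: {185ae95, 5e616d2, afafdcd}.
In 67df16f's history but not afafdcd's: {3907cde, 67df16f, 7589c12, 8050bc6, 8b11815, 9b8ca70} — 6 commits.

6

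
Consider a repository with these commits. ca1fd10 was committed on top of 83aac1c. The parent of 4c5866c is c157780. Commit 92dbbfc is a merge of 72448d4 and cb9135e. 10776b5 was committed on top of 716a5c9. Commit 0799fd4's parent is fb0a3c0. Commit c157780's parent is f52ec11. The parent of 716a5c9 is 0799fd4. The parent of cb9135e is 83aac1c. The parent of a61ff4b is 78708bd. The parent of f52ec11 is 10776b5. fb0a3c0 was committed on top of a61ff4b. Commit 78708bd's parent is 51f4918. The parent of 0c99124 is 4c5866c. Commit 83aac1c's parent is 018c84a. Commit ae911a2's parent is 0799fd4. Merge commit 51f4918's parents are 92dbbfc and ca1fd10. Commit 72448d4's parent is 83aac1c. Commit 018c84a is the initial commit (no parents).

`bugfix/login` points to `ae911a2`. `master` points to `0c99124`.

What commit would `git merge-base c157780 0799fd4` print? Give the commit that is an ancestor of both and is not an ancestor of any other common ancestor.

0799fd4

Ancestors of c157780: {018c84a, 0799fd4, 10776b5, 51f4918, 716a5c9, 72448d4, 78708bd, 83aac1c, 92dbbfc, a61ff4b, c157780, ca1fd10, cb9135e, f52ec11, fb0a3c0}.
Ancestors of 0799fd4: {018c84a, 0799fd4, 51f4918, 72448d4, 78708bd, 83aac1c, 92dbbfc, a61ff4b, ca1fd10, cb9135e, fb0a3c0}.
Common ancestors: {018c84a, 0799fd4, 51f4918, 72448d4, 78708bd, 83aac1c, 92dbbfc, a61ff4b, ca1fd10, cb9135e, fb0a3c0}.
Among these, 0799fd4 is not an ancestor of any other common ancestor — it is the merge base.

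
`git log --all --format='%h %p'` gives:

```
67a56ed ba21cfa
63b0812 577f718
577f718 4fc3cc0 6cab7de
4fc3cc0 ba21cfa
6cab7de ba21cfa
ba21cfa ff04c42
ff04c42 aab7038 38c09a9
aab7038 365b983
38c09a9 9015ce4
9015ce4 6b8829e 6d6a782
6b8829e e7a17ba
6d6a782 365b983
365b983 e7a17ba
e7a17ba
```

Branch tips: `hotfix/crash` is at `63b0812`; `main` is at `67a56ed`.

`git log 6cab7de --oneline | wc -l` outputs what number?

10

Walking parent pointers from 6cab7de: reachable set = {365b983, 38c09a9, 6b8829e, 6cab7de, 6d6a782, 9015ce4, aab7038, ba21cfa, e7a17ba, ff04c42}.
That is 10 commits.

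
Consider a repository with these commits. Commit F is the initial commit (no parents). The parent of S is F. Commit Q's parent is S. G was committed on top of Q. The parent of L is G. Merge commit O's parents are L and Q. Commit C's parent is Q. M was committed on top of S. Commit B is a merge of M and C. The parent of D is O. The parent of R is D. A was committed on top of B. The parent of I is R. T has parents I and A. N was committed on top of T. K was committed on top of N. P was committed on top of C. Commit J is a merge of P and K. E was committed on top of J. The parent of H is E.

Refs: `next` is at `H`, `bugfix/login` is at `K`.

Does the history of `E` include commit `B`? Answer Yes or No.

Yes

Ancestors of E (commits reachable by following parents): {A, B, C, D, E, F, G, I, J, K, L, M, N, O, P, Q, R, S, T}.
B is in that set, so it is an ancestor of E.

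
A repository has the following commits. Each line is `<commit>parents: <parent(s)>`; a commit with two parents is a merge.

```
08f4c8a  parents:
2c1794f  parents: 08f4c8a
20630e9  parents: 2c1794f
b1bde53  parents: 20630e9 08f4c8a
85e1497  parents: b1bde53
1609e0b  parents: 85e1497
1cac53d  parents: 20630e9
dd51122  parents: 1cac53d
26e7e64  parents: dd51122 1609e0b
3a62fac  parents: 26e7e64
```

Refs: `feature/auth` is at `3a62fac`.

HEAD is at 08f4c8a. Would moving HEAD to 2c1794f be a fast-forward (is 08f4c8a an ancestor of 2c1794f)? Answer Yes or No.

Yes

A fast-forward from 08f4c8a to 2c1794f is possible iff 08f4c8a is an ancestor of 2c1794f.
Ancestors of 2c1794f: {08f4c8a, 2c1794f}.
08f4c8a is among them, so fast-forward is possible.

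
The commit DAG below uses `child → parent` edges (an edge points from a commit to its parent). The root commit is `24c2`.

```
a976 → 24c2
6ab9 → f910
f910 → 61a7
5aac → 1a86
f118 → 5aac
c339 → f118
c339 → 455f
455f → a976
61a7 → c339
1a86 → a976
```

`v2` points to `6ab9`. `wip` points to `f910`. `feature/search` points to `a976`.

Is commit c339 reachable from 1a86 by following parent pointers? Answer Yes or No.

No

Ancestors of 1a86: {1a86, 24c2, a976}.
c339 is not in that set, so it is not an ancestor of 1a86.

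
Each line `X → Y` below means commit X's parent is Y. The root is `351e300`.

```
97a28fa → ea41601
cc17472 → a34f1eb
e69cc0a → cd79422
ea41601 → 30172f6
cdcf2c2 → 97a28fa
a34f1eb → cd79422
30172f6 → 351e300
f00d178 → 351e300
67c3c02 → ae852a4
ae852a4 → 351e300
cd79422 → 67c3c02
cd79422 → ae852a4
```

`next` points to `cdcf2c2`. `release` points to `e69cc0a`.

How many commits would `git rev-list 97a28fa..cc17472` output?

5

Reachable from cc17472: {351e300, 67c3c02, a34f1eb, ae852a4, cc17472, cd79422}.
Reachable from 97a28fa: {30172f6, 351e300, 97a28fa, ea41601}.
In cc17472's history but not 97a28fa's: {67c3c02, a34f1eb, ae852a4, cc17472, cd79422} — 5 commits.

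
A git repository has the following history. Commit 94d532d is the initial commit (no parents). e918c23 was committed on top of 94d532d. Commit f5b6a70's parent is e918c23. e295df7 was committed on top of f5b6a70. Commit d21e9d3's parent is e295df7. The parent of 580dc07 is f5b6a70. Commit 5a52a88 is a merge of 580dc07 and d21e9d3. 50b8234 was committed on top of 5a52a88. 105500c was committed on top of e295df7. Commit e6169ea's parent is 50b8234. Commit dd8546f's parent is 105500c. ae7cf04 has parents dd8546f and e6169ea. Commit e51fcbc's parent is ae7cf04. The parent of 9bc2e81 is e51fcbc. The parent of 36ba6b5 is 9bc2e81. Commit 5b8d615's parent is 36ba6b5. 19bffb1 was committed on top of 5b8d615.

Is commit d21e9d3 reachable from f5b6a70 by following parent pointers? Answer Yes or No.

Ancestors of f5b6a70: {94d532d, e918c23, f5b6a70}.
d21e9d3 is not in that set, so it is not an ancestor of f5b6a70.

No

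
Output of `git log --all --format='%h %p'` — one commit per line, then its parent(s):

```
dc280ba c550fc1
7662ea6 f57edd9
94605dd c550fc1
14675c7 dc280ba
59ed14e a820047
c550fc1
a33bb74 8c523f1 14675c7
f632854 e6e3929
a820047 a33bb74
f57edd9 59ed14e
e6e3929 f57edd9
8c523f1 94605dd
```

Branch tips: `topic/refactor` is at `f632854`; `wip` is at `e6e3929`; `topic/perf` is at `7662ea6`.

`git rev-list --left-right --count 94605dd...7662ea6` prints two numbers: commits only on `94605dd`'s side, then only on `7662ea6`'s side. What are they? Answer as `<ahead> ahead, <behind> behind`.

0 ahead, 8 behind

Reachable from 94605dd: {94605dd, c550fc1}.
Reachable from 7662ea6: {14675c7, 59ed14e, 7662ea6, 8c523f1, 94605dd, a33bb74, a820047, c550fc1, dc280ba, f57edd9}.
Only in 94605dd's history (ahead): {} — 0.
Only in 7662ea6's history (behind): {14675c7, 59ed14e, 7662ea6, 8c523f1, a33bb74, a820047, dc280ba, f57edd9} — 8.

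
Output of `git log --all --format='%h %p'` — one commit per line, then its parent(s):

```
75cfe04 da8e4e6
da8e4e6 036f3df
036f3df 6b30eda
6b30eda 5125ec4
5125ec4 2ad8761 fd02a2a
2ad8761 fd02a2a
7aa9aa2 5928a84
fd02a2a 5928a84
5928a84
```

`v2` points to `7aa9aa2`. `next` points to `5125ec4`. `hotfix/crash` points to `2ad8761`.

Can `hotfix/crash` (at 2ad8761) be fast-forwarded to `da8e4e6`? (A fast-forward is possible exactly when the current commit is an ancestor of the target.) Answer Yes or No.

A fast-forward from 2ad8761 to da8e4e6 is possible iff 2ad8761 is an ancestor of da8e4e6.
Ancestors of da8e4e6: {036f3df, 2ad8761, 5125ec4, 5928a84, 6b30eda, da8e4e6, fd02a2a}.
2ad8761 is among them, so fast-forward is possible.

Yes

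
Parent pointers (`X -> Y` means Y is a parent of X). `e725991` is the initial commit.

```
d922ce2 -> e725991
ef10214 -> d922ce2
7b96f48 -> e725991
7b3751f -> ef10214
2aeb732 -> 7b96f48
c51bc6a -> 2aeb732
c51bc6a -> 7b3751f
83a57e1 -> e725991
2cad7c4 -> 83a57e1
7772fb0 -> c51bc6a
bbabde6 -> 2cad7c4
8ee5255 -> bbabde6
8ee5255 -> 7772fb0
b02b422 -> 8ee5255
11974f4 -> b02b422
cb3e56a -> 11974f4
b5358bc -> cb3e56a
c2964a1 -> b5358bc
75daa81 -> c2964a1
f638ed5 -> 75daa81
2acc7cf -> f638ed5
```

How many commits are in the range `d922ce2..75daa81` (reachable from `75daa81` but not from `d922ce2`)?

16

Reachable from 75daa81: {11974f4, 2aeb732, 2cad7c4, 75daa81, 7772fb0, 7b3751f, 7b96f48, 83a57e1, 8ee5255, b02b422, b5358bc, bbabde6, c2964a1, c51bc6a, cb3e56a, d922ce2, e725991, ef10214}.
Reachable from d922ce2: {d922ce2, e725991}.
In 75daa81's history but not d922ce2's: {11974f4, 2aeb732, 2cad7c4, 75daa81, 7772fb0, 7b3751f, 7b96f48, 83a57e1, 8ee5255, b02b422, b5358bc, bbabde6, c2964a1, c51bc6a, cb3e56a, ef10214} — 16 commits.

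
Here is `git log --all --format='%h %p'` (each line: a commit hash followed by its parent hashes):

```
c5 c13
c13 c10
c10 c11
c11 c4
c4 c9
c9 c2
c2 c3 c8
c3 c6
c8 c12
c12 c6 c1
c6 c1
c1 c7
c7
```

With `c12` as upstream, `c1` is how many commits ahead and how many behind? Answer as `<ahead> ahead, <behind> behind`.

0 ahead, 2 behind

Reachable from c1: {c1, c7}.
Reachable from c12: {c1, c12, c6, c7}.
Only in c1's history (ahead): {} — 0.
Only in c12's history (behind): {c12, c6} — 2.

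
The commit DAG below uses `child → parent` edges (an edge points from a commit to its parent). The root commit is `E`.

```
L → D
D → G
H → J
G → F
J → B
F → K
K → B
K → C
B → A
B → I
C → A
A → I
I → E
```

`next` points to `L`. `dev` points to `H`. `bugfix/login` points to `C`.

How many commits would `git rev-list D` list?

9

Walking parent pointers from D: reachable set = {A, B, C, D, E, F, G, I, K}.
That is 9 commits.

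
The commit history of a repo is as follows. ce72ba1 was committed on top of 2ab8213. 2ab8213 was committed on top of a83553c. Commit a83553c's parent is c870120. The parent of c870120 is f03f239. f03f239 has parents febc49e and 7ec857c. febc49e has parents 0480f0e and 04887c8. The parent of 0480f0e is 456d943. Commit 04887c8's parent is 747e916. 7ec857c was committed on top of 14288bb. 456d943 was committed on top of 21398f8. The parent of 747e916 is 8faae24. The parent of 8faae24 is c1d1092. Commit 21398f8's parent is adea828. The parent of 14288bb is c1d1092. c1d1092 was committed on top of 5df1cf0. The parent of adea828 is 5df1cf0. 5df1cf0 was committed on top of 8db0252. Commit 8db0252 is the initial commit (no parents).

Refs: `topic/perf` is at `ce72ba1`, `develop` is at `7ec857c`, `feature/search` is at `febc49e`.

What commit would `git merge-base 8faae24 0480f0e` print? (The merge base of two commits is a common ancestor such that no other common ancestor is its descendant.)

5df1cf0

Ancestors of 8faae24: {5df1cf0, 8db0252, 8faae24, c1d1092}.
Ancestors of 0480f0e: {0480f0e, 21398f8, 456d943, 5df1cf0, 8db0252, adea828}.
Common ancestors: {5df1cf0, 8db0252}.
Among these, 5df1cf0 is not an ancestor of any other common ancestor — it is the merge base.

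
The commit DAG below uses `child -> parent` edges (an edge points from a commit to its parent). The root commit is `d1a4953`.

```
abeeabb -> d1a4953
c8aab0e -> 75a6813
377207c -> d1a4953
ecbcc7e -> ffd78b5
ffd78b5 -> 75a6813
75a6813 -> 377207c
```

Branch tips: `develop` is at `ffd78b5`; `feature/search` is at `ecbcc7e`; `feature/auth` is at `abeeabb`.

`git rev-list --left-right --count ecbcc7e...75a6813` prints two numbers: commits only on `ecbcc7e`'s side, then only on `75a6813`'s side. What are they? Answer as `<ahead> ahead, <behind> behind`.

2 ahead, 0 behind

Reachable from ecbcc7e: {377207c, 75a6813, d1a4953, ecbcc7e, ffd78b5}.
Reachable from 75a6813: {377207c, 75a6813, d1a4953}.
Only in ecbcc7e's history (ahead): {ecbcc7e, ffd78b5} — 2.
Only in 75a6813's history (behind): {} — 0.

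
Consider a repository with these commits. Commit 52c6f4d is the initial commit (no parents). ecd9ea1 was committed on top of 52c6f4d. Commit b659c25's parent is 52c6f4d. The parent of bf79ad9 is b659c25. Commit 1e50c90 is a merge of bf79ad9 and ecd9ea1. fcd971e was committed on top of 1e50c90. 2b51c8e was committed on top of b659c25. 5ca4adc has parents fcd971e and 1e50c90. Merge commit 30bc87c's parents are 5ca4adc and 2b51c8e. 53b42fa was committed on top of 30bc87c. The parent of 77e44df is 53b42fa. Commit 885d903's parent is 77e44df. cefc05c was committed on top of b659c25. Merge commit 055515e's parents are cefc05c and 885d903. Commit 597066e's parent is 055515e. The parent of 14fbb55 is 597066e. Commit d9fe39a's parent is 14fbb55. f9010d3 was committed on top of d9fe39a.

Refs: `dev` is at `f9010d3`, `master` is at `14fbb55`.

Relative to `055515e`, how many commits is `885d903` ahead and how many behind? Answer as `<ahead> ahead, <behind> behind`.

0 ahead, 2 behind

Reachable from 885d903: {1e50c90, 2b51c8e, 30bc87c, 52c6f4d, 53b42fa, 5ca4adc, 77e44df, 885d903, b659c25, bf79ad9, ecd9ea1, fcd971e}.
Reachable from 055515e: {055515e, 1e50c90, 2b51c8e, 30bc87c, 52c6f4d, 53b42fa, 5ca4adc, 77e44df, 885d903, b659c25, bf79ad9, cefc05c, ecd9ea1, fcd971e}.
Only in 885d903's history (ahead): {} — 0.
Only in 055515e's history (behind): {055515e, cefc05c} — 2.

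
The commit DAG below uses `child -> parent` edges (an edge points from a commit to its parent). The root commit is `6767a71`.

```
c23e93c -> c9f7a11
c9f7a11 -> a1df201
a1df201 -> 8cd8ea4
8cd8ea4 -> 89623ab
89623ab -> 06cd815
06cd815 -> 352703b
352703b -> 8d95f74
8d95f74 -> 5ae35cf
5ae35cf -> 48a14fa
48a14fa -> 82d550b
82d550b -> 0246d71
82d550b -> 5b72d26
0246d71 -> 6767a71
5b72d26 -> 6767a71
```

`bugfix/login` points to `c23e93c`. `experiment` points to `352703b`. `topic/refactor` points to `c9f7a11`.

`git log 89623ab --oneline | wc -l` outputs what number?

Walking parent pointers from 89623ab: reachable set = {0246d71, 06cd815, 352703b, 48a14fa, 5ae35cf, 5b72d26, 6767a71, 82d550b, 89623ab, 8d95f74}.
That is 10 commits.

10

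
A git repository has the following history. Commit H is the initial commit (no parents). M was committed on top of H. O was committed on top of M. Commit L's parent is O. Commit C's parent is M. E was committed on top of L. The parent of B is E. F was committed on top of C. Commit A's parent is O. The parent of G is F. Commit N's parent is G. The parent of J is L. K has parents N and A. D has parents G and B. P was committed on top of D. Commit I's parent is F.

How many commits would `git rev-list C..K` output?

6

Reachable from K: {A, C, F, G, H, K, M, N, O}.
Reachable from C: {C, H, M}.
In K's history but not C's: {A, F, G, K, N, O} — 6 commits.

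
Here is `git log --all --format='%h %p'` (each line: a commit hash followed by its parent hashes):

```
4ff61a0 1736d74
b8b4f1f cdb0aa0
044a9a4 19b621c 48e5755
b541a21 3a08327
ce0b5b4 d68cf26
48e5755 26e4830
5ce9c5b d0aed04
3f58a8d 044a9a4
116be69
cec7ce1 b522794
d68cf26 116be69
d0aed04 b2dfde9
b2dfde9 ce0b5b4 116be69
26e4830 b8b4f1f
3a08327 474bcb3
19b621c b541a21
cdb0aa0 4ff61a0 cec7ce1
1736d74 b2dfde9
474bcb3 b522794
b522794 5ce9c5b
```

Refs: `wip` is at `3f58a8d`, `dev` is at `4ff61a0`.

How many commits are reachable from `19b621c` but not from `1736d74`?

7

Reachable from 19b621c: {116be69, 19b621c, 3a08327, 474bcb3, 5ce9c5b, b2dfde9, b522794, b541a21, ce0b5b4, d0aed04, d68cf26}.
Reachable from 1736d74: {116be69, 1736d74, b2dfde9, ce0b5b4, d68cf26}.
In 19b621c's history but not 1736d74's: {19b621c, 3a08327, 474bcb3, 5ce9c5b, b522794, b541a21, d0aed04} — 7 commits.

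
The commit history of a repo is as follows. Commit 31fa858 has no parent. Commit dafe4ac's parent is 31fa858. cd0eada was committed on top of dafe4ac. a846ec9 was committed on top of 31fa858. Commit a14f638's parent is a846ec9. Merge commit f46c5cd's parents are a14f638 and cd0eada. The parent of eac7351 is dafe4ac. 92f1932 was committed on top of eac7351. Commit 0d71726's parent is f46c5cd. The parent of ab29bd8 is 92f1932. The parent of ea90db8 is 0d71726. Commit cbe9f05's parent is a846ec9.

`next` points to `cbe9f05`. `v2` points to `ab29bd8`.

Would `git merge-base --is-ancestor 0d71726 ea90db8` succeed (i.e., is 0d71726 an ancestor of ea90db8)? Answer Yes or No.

Ancestors of ea90db8 (commits reachable by following parents): {0d71726, 31fa858, a14f638, a846ec9, cd0eada, dafe4ac, ea90db8, f46c5cd}.
0d71726 is in that set, so it is an ancestor of ea90db8.

Yes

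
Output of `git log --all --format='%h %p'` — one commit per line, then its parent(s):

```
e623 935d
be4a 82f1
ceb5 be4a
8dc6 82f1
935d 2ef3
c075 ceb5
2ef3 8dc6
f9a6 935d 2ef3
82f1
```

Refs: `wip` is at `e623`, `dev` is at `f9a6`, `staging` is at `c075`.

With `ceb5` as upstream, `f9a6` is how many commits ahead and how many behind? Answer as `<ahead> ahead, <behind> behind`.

4 ahead, 2 behind

Reachable from f9a6: {2ef3, 82f1, 8dc6, 935d, f9a6}.
Reachable from ceb5: {82f1, be4a, ceb5}.
Only in f9a6's history (ahead): {2ef3, 8dc6, 935d, f9a6} — 4.
Only in ceb5's history (behind): {be4a, ceb5} — 2.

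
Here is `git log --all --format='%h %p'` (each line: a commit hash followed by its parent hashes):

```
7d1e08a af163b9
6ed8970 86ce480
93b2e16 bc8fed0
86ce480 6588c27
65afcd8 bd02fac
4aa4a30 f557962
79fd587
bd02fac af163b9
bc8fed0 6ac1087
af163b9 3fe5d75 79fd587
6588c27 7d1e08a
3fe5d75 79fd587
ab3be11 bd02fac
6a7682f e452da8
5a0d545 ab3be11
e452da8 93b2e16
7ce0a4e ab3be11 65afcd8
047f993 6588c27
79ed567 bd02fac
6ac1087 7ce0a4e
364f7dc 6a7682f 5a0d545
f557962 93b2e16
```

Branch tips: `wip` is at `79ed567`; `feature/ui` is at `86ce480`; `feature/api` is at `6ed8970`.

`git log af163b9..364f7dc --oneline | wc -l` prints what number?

11

Reachable from 364f7dc: {364f7dc, 3fe5d75, 5a0d545, 65afcd8, 6a7682f, 6ac1087, 79fd587, 7ce0a4e, 93b2e16, ab3be11, af163b9, bc8fed0, bd02fac, e452da8}.
Reachable from af163b9: {3fe5d75, 79fd587, af163b9}.
In 364f7dc's history but not af163b9's: {364f7dc, 5a0d545, 65afcd8, 6a7682f, 6ac1087, 7ce0a4e, 93b2e16, ab3be11, bc8fed0, bd02fac, e452da8} — 11 commits.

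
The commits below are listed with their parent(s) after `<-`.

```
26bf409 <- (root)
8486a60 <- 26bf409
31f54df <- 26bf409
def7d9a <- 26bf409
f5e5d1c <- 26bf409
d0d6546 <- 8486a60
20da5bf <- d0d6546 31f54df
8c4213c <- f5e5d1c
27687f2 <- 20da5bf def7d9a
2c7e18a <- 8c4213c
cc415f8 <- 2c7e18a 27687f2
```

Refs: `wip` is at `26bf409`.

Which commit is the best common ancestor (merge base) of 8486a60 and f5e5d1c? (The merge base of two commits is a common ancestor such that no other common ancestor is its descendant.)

Ancestors of 8486a60: {26bf409, 8486a60}.
Ancestors of f5e5d1c: {26bf409, f5e5d1c}.
Common ancestors: {26bf409}.
The only common ancestor is 26bf409, so it is the merge base.

26bf409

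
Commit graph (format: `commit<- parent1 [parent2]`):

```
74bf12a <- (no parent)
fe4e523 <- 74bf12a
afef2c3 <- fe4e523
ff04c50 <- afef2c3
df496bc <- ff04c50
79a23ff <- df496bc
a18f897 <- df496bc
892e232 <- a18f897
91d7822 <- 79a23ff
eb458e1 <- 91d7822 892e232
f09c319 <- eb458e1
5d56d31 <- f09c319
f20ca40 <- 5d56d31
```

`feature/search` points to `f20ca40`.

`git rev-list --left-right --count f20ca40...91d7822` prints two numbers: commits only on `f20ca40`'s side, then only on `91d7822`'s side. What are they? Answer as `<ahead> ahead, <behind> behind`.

6 ahead, 0 behind

Reachable from f20ca40: {5d56d31, 74bf12a, 79a23ff, 892e232, 91d7822, a18f897, afef2c3, df496bc, eb458e1, f09c319, f20ca40, fe4e523, ff04c50}.
Reachable from 91d7822: {74bf12a, 79a23ff, 91d7822, afef2c3, df496bc, fe4e523, ff04c50}.
Only in f20ca40's history (ahead): {5d56d31, 892e232, a18f897, eb458e1, f09c319, f20ca40} — 6.
Only in 91d7822's history (behind): {} — 0.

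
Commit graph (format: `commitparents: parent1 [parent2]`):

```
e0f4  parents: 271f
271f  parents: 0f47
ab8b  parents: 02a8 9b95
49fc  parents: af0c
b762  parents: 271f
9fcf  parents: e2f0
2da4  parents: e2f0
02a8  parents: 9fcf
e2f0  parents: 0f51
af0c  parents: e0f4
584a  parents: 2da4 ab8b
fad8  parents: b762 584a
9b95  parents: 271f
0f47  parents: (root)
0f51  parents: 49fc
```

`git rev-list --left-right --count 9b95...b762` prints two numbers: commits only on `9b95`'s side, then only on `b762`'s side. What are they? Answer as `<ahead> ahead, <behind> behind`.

1 ahead, 1 behind

Reachable from 9b95: {0f47, 271f, 9b95}.
Reachable from b762: {0f47, 271f, b762}.
Only in 9b95's history (ahead): {9b95} — 1.
Only in b762's history (behind): {b762} — 1.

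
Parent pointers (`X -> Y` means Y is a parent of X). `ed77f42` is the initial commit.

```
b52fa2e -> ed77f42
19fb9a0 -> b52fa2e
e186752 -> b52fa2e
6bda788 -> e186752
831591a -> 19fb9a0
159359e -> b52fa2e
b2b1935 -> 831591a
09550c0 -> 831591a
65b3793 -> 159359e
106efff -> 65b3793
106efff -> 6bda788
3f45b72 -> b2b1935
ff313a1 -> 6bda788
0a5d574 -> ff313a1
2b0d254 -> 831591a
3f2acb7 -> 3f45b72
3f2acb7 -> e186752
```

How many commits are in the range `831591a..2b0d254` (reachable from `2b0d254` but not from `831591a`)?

Reachable from 2b0d254: {19fb9a0, 2b0d254, 831591a, b52fa2e, ed77f42}.
Reachable from 831591a: {19fb9a0, 831591a, b52fa2e, ed77f42}.
In 2b0d254's history but not 831591a's: {2b0d254} — 1 commit.

1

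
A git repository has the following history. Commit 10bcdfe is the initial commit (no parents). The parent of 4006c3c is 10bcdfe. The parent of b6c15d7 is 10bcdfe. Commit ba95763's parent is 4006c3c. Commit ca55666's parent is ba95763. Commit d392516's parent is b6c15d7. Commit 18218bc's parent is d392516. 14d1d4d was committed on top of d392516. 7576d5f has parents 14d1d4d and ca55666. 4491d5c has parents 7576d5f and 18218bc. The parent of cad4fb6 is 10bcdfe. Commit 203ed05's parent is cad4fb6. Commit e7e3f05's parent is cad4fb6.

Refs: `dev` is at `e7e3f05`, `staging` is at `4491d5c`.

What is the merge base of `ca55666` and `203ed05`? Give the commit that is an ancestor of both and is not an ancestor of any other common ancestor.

10bcdfe

Ancestors of ca55666: {10bcdfe, 4006c3c, ba95763, ca55666}.
Ancestors of 203ed05: {10bcdfe, 203ed05, cad4fb6}.
Common ancestors: {10bcdfe}.
The only common ancestor is 10bcdfe, so it is the merge base.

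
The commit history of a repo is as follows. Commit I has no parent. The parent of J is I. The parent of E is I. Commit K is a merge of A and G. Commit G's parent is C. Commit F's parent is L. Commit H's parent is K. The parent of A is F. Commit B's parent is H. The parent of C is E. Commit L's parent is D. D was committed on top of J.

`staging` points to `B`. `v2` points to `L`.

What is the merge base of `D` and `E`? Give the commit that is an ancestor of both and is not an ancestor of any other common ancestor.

Ancestors of D: {D, I, J}.
Ancestors of E: {E, I}.
Common ancestors: {I}.
The only common ancestor is I, so it is the merge base.

I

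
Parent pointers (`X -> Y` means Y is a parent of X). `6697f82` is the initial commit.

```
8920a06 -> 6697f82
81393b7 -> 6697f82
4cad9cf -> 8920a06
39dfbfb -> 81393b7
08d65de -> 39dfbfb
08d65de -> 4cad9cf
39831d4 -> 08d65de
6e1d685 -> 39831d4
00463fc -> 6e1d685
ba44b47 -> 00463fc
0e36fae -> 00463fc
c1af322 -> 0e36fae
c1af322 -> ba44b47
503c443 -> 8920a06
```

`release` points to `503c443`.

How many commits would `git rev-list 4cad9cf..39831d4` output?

4

Reachable from 39831d4: {08d65de, 39831d4, 39dfbfb, 4cad9cf, 6697f82, 81393b7, 8920a06}.
Reachable from 4cad9cf: {4cad9cf, 6697f82, 8920a06}.
In 39831d4's history but not 4cad9cf's: {08d65de, 39831d4, 39dfbfb, 81393b7} — 4 commits.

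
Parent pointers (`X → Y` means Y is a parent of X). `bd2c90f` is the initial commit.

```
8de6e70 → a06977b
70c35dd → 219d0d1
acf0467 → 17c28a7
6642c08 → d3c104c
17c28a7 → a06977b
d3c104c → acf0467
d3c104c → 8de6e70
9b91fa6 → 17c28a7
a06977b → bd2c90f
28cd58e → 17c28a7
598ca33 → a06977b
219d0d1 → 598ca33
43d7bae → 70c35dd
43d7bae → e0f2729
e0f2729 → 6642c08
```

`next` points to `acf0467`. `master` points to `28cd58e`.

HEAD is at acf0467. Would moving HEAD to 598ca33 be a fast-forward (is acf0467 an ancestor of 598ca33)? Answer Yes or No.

No

A fast-forward from acf0467 to 598ca33 is possible iff acf0467 is an ancestor of 598ca33.
Ancestors of 598ca33: {598ca33, a06977b, bd2c90f}.
acf0467 is not among them, so fast-forward is not possible.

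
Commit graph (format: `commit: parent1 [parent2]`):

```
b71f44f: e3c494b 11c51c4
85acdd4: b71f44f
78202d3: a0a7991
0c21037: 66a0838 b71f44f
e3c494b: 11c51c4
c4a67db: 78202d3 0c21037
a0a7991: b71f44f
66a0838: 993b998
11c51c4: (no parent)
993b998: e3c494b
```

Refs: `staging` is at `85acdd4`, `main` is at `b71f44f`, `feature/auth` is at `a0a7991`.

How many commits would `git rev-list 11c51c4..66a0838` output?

Reachable from 66a0838: {11c51c4, 66a0838, 993b998, e3c494b}.
Reachable from 11c51c4: {11c51c4}.
In 66a0838's history but not 11c51c4's: {66a0838, 993b998, e3c494b} — 3 commits.

3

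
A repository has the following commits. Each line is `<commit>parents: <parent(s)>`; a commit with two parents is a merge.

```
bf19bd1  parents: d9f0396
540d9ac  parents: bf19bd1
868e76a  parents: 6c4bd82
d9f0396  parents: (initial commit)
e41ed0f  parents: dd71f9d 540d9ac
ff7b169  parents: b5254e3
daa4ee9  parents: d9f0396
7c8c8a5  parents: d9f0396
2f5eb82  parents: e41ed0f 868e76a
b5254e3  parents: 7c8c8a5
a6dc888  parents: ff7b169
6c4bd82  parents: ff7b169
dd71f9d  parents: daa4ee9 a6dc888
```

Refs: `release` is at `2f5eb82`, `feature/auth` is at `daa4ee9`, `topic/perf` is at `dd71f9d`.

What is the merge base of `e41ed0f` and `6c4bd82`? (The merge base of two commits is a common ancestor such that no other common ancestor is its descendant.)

ff7b169

Ancestors of e41ed0f: {540d9ac, 7c8c8a5, a6dc888, b5254e3, bf19bd1, d9f0396, daa4ee9, dd71f9d, e41ed0f, ff7b169}.
Ancestors of 6c4bd82: {6c4bd82, 7c8c8a5, b5254e3, d9f0396, ff7b169}.
Common ancestors: {7c8c8a5, b5254e3, d9f0396, ff7b169}.
Among these, ff7b169 is not an ancestor of any other common ancestor — it is the merge base.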